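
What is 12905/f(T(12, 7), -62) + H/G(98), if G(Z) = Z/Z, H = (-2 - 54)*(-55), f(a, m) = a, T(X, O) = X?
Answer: 49865/12 ≈ 4155.4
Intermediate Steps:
H = 3080 (H = -56*(-55) = 3080)
G(Z) = 1
12905/f(T(12, 7), -62) + H/G(98) = 12905/12 + 3080/1 = 12905*(1/12) + 3080*1 = 12905/12 + 3080 = 49865/12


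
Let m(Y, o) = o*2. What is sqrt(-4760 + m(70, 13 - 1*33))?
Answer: 40*I*sqrt(3) ≈ 69.282*I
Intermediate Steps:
m(Y, o) = 2*o
sqrt(-4760 + m(70, 13 - 1*33)) = sqrt(-4760 + 2*(13 - 1*33)) = sqrt(-4760 + 2*(13 - 33)) = sqrt(-4760 + 2*(-20)) = sqrt(-4760 - 40) = sqrt(-4800) = 40*I*sqrt(3)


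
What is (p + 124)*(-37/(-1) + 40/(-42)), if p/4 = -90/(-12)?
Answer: 16654/3 ≈ 5551.3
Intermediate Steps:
p = 30 (p = 4*(-90/(-12)) = 4*(-90*(-1/12)) = 4*(15/2) = 30)
(p + 124)*(-37/(-1) + 40/(-42)) = (30 + 124)*(-37/(-1) + 40/(-42)) = 154*(-37*(-1) + 40*(-1/42)) = 154*(37 - 20/21) = 154*(757/21) = 16654/3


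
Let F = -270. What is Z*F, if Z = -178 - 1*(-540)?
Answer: -97740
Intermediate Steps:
Z = 362 (Z = -178 + 540 = 362)
Z*F = 362*(-270) = -97740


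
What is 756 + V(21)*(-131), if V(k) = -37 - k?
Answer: 8354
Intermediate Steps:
756 + V(21)*(-131) = 756 + (-37 - 1*21)*(-131) = 756 + (-37 - 21)*(-131) = 756 - 58*(-131) = 756 + 7598 = 8354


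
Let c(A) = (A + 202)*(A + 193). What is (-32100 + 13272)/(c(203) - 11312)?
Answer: -4707/37267 ≈ -0.12630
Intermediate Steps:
c(A) = (193 + A)*(202 + A) (c(A) = (202 + A)*(193 + A) = (193 + A)*(202 + A))
(-32100 + 13272)/(c(203) - 11312) = (-32100 + 13272)/((38986 + 203**2 + 395*203) - 11312) = -18828/((38986 + 41209 + 80185) - 11312) = -18828/(160380 - 11312) = -18828/149068 = -18828*1/149068 = -4707/37267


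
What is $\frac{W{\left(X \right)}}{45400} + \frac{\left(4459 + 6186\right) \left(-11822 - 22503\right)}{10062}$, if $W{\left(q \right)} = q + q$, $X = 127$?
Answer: $- \frac{4147171604813}{114203700} \approx -36314.0$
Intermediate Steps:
$W{\left(q \right)} = 2 q$
$\frac{W{\left(X \right)}}{45400} + \frac{\left(4459 + 6186\right) \left(-11822 - 22503\right)}{10062} = \frac{2 \cdot 127}{45400} + \frac{\left(4459 + 6186\right) \left(-11822 - 22503\right)}{10062} = 254 \cdot \frac{1}{45400} + 10645 \left(-34325\right) \frac{1}{10062} = \frac{127}{22700} - \frac{365389625}{10062} = - \frac{4147171604813}{114203700}$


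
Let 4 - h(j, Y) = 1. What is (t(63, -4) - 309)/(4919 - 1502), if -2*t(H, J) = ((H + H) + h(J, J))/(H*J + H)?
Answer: -38891/430542 ≈ -0.090330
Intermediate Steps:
h(j, Y) = 3 (h(j, Y) = 4 - 1*1 = 4 - 1 = 3)
t(H, J) = -(3 + 2*H)/(2*(H + H*J)) (t(H, J) = -((H + H) + 3)/(2*(H*J + H)) = -(2*H + 3)/(2*(H + H*J)) = -(3 + 2*H)/(2*(H + H*J)))
(t(63, -4) - 309)/(4919 - 1502) = ((-3/2 - 1*63)/(63*(1 - 4)) - 309)/(4919 - 1502) = ((1/63)*(-3/2 - 63)/(-3) - 309)/3417 = ((1/63)*(-1/3)*(-129/2) - 309)*(1/3417) = (43/126 - 309)*(1/3417) = -38891/126*1/3417 = -38891/430542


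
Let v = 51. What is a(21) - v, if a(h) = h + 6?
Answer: -24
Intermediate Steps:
a(h) = 6 + h
a(21) - v = (6 + 21) - 1*51 = 27 - 51 = -24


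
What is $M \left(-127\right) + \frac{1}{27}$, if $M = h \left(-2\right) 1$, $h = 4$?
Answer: $\frac{27433}{27} \approx 1016.0$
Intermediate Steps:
$M = -8$ ($M = 4 \left(-2\right) 1 = \left(-8\right) 1 = -8$)
$M \left(-127\right) + \frac{1}{27} = \left(-8\right) \left(-127\right) + \frac{1}{27} = 1016 + \frac{1}{27} = \frac{27433}{27}$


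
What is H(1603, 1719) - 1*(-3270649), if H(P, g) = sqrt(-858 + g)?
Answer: 3270649 + sqrt(861) ≈ 3.2707e+6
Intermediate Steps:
H(1603, 1719) - 1*(-3270649) = sqrt(-858 + 1719) - 1*(-3270649) = sqrt(861) + 3270649 = 3270649 + sqrt(861)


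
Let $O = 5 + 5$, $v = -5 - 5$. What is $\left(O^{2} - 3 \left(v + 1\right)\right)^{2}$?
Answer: $16129$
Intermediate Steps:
$v = -10$ ($v = -5 - 5 = -10$)
$O = 10$
$\left(O^{2} - 3 \left(v + 1\right)\right)^{2} = \left(10^{2} - 3 \left(-10 + 1\right)\right)^{2} = \left(100 - -27\right)^{2} = \left(100 + 27\right)^{2} = 127^{2} = 16129$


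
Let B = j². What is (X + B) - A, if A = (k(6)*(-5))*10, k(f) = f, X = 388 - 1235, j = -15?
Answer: -322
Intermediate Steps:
X = -847
B = 225 (B = (-15)² = 225)
A = -300 (A = (6*(-5))*10 = -30*10 = -300)
(X + B) - A = (-847 + 225) - 1*(-300) = -622 + 300 = -322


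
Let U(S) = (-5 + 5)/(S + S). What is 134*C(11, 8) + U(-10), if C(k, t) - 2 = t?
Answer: 1340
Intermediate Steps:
C(k, t) = 2 + t
U(S) = 0 (U(S) = 0/((2*S)) = 0*(1/(2*S)) = 0)
134*C(11, 8) + U(-10) = 134*(2 + 8) + 0 = 134*10 + 0 = 1340 + 0 = 1340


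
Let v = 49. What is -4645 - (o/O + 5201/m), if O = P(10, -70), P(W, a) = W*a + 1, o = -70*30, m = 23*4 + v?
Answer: -153912718/32853 ≈ -4684.9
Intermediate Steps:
m = 141 (m = 23*4 + 49 = 92 + 49 = 141)
o = -2100
P(W, a) = 1 + W*a
O = -699 (O = 1 + 10*(-70) = 1 - 700 = -699)
-4645 - (o/O + 5201/m) = -4645 - (-2100/(-699) + 5201/141) = -4645 - (-2100*(-1/699) + 5201*(1/141)) = -4645 - (700/233 + 5201/141) = -4645 - 1*1310533/32853 = -4645 - 1310533/32853 = -153912718/32853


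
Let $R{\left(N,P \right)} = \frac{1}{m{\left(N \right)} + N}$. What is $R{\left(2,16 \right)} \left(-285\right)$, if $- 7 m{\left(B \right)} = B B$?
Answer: $- \frac{399}{2} \approx -199.5$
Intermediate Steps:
$m{\left(B \right)} = - \frac{B^{2}}{7}$ ($m{\left(B \right)} = - \frac{B B}{7} = - \frac{B^{2}}{7}$)
$R{\left(N,P \right)} = \frac{1}{N - \frac{N^{2}}{7}}$ ($R{\left(N,P \right)} = \frac{1}{- \frac{N^{2}}{7} + N} = \frac{1}{N - \frac{N^{2}}{7}}$)
$R{\left(2,16 \right)} \left(-285\right) = - \frac{7}{2 \left(-7 + 2\right)} \left(-285\right) = \left(-7\right) \frac{1}{2} \frac{1}{-5} \left(-285\right) = \left(-7\right) \frac{1}{2} \left(- \frac{1}{5}\right) \left(-285\right) = \frac{7}{10} \left(-285\right) = - \frac{399}{2}$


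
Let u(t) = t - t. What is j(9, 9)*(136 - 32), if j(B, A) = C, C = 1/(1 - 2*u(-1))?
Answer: 104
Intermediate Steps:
u(t) = 0
C = 1 (C = 1/(1 - 2*0) = 1/(1 + 0) = 1/1 = 1)
j(B, A) = 1
j(9, 9)*(136 - 32) = 1*(136 - 32) = 1*104 = 104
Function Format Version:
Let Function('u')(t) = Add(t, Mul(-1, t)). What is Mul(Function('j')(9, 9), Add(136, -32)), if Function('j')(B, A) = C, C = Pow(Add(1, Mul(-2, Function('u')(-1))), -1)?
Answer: 104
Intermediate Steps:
Function('u')(t) = 0
C = 1 (C = Pow(Add(1, Mul(-2, 0)), -1) = Pow(Add(1, 0), -1) = Pow(1, -1) = 1)
Function('j')(B, A) = 1
Mul(Function('j')(9, 9), Add(136, -32)) = Mul(1, Add(136, -32)) = Mul(1, 104) = 104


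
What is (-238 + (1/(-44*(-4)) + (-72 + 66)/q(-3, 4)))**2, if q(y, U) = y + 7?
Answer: 1776706801/30976 ≈ 57358.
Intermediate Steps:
q(y, U) = 7 + y
(-238 + (1/(-44*(-4)) + (-72 + 66)/q(-3, 4)))**2 = (-238 + (1/(-44*(-4)) + (-72 + 66)/(7 - 3)))**2 = (-238 + (-1/44*(-1/4) - 6/4))**2 = (-238 + (1/176 - 6*1/4))**2 = (-238 + (1/176 - 3/2))**2 = (-238 - 263/176)**2 = (-42151/176)**2 = 1776706801/30976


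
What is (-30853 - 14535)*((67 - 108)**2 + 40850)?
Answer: -1930397028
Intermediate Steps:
(-30853 - 14535)*((67 - 108)**2 + 40850) = -45388*((-41)**2 + 40850) = -45388*(1681 + 40850) = -45388*42531 = -1930397028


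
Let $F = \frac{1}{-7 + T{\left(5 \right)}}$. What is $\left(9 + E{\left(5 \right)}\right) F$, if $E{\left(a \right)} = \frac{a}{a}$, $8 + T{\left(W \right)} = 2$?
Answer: $- \frac{10}{13} \approx -0.76923$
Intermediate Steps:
$T{\left(W \right)} = -6$ ($T{\left(W \right)} = -8 + 2 = -6$)
$F = - \frac{1}{13}$ ($F = \frac{1}{-7 - 6} = \frac{1}{-13} = - \frac{1}{13} \approx -0.076923$)
$E{\left(a \right)} = 1$
$\left(9 + E{\left(5 \right)}\right) F = \left(9 + 1\right) \left(- \frac{1}{13}\right) = 10 \left(- \frac{1}{13}\right) = - \frac{10}{13}$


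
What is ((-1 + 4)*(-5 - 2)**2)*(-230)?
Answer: -33810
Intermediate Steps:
((-1 + 4)*(-5 - 2)**2)*(-230) = (3*(-7)**2)*(-230) = (3*49)*(-230) = 147*(-230) = -33810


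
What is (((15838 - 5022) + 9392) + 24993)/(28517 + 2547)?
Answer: 45201/31064 ≈ 1.4551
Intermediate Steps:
(((15838 - 5022) + 9392) + 24993)/(28517 + 2547) = ((10816 + 9392) + 24993)/31064 = (20208 + 24993)*(1/31064) = 45201*(1/31064) = 45201/31064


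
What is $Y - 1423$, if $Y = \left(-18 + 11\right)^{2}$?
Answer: $-1374$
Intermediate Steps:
$Y = 49$ ($Y = \left(-7\right)^{2} = 49$)
$Y - 1423 = 49 - 1423 = -1374$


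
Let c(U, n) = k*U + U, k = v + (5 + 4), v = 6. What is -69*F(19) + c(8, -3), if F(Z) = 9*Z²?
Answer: -224053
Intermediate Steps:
k = 15 (k = 6 + (5 + 4) = 6 + 9 = 15)
c(U, n) = 16*U (c(U, n) = 15*U + U = 16*U)
-69*F(19) + c(8, -3) = -621*19² + 16*8 = -621*361 + 128 = -69*3249 + 128 = -224181 + 128 = -224053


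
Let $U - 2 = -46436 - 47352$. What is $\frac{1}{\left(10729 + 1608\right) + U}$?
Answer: $- \frac{1}{81449} \approx -1.2278 \cdot 10^{-5}$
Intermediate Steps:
$U = -93786$ ($U = 2 - 93788 = -93786$)
$\frac{1}{\left(10729 + 1608\right) + U} = \frac{1}{\left(10729 + 1608\right) - 93786} = \frac{1}{12337 - 93786} = \frac{1}{-81449} = - \frac{1}{81449}$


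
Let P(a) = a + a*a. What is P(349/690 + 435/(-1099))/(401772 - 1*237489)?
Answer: 70199539111/94468319838276300 ≈ 7.4310e-7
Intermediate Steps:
P(a) = a + a²
P(349/690 + 435/(-1099))/(401772 - 1*237489) = ((349/690 + 435/(-1099))*(1 + (349/690 + 435/(-1099))))/(401772 - 1*237489) = ((349*(1/690) + 435*(-1/1099))*(1 + (349*(1/690) + 435*(-1/1099))))/(401772 - 237489) = ((349/690 - 435/1099)*(1 + (349/690 - 435/1099)))/164283 = (83401*(1 + 83401/758310)/758310)*(1/164283) = ((83401/758310)*(841711/758310))*(1/164283) = (70199539111/575034056100)*(1/164283) = 70199539111/94468319838276300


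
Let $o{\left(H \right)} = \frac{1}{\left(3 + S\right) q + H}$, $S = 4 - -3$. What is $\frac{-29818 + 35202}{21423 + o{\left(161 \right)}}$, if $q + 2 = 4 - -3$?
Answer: $\frac{568012}{2260127} \approx 0.25132$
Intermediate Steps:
$S = 7$ ($S = 4 + 3 = 7$)
$q = 5$ ($q = -2 + \left(4 - -3\right) = -2 + \left(4 + 3\right) = -2 + 7 = 5$)
$o{\left(H \right)} = \frac{1}{50 + H}$ ($o{\left(H \right)} = \frac{1}{\left(3 + 7\right) 5 + H} = \frac{1}{10 \cdot 5 + H} = \frac{1}{50 + H}$)
$\frac{-29818 + 35202}{21423 + o{\left(161 \right)}} = \frac{-29818 + 35202}{21423 + \frac{1}{50 + 161}} = \frac{5384}{21423 + \frac{1}{211}} = \frac{5384}{\frac{4520254}{211}} = 5384 \cdot \frac{211}{4520254} = \frac{568012}{2260127}$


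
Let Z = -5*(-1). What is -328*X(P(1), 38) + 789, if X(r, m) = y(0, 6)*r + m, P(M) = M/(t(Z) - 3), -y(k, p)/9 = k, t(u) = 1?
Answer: -11675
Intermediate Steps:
Z = 5
y(k, p) = -9*k
P(M) = -M/2 (P(M) = M/(1 - 3) = M/(-2) = M*(-½) = -M/2)
X(r, m) = m (X(r, m) = (-9*0)*r + m = 0*r + m = 0 + m = m)
-328*X(P(1), 38) + 789 = -328*38 + 789 = -12464 + 789 = -11675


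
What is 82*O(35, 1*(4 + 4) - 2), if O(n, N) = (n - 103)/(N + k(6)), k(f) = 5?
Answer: -5576/11 ≈ -506.91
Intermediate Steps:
O(n, N) = (-103 + n)/(5 + N) (O(n, N) = (n - 103)/(N + 5) = (-103 + n)/(5 + N))
82*O(35, 1*(4 + 4) - 2) = 82*((-103 + 35)/(5 + (1*(4 + 4) - 2))) = 82*(-68/(5 + (1*8 - 2))) = 82*(-68/(5 + (8 - 2))) = 82*(-68/(5 + 6)) = 82*(-68/11) = -5576/11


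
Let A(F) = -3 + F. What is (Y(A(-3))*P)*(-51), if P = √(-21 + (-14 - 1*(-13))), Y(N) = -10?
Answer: 510*I*√22 ≈ 2392.1*I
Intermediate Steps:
P = I*√22 (P = √(-21 + (-14 + 13)) = √(-21 - 1) = √(-22) = I*√22 ≈ 4.6904*I)
(Y(A(-3))*P)*(-51) = -10*I*√22*(-51) = 510*I*√22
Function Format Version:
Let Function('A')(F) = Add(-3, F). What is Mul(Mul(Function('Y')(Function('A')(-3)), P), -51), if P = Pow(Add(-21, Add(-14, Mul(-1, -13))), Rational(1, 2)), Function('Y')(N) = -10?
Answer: Mul(510, I, Pow(22, Rational(1, 2))) ≈ Mul(2392.1, I)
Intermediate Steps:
P = Mul(I, Pow(22, Rational(1, 2))) (P = Pow(Add(-21, Add(-14, 13)), Rational(1, 2)) = Pow(Add(-21, -1), Rational(1, 2)) = Pow(-22, Rational(1, 2)) = Mul(I, Pow(22, Rational(1, 2))) ≈ Mul(4.6904, I))
Mul(Mul(Function('Y')(Function('A')(-3)), P), -51) = Mul(Mul(-10, Mul(I, Pow(22, Rational(1, 2)))), -51) = Mul(Mul(-10, I, Pow(22, Rational(1, 2))), -51) = Mul(510, I, Pow(22, Rational(1, 2)))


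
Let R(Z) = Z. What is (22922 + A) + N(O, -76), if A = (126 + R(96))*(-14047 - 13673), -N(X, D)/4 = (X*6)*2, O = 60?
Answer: -6133798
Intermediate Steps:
N(X, D) = -48*X (N(X, D) = -4*X*6*2 = -4*6*X*2 = -48*X)
A = -6153840 (A = (126 + 96)*(-14047 - 13673) = 222*(-27720) = -6153840)
(22922 + A) + N(O, -76) = (22922 - 6153840) - 48*60 = -6130918 - 2880 = -6133798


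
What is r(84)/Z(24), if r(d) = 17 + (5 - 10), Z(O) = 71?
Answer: 12/71 ≈ 0.16901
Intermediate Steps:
r(d) = 12 (r(d) = 17 - 5 = 12)
r(84)/Z(24) = 12/71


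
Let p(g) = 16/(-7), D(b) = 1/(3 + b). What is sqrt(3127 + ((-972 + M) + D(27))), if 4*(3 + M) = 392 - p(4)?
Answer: sqrt(99251670)/210 ≈ 47.441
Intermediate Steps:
p(g) = -16/7 (p(g) = 16*(-1/7) = -16/7)
M = 669/7 (M = -3 + (392 - 1*(-16/7))/4 = -3 + (392 + 16/7)/4 = -3 + (1/4)*(2760/7) = -3 + 690/7 = 669/7 ≈ 95.571)
sqrt(3127 + ((-972 + M) + D(27))) = sqrt(3127 + ((-972 + 669/7) + 1/(3 + 27))) = sqrt(3127 + (-6135/7 + 1/30)) = sqrt(3127 - 184043/210) = sqrt(472627/210) = sqrt(99251670)/210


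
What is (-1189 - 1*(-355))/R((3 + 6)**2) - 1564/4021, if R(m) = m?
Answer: -1160066/108567 ≈ -10.685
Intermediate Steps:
(-1189 - 1*(-355))/R((3 + 6)**2) - 1564/4021 = (-1189 - 1*(-355))/((3 + 6)**2) - 1564/4021 = (-1189 + 355)/(9**2) - 1564*1/4021 = -834/81 - 1564/4021 = -834*1/81 - 1564/4021 = -278/27 - 1564/4021 = -1160066/108567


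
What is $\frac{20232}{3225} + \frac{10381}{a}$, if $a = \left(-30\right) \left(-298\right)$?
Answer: $\frac{14290187}{1922100} \approx 7.4347$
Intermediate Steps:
$a = 8940$
$\frac{20232}{3225} + \frac{10381}{a} = \frac{20232}{3225} + \frac{10381}{8940} = 20232 \cdot \frac{1}{3225} + 10381 \cdot \frac{1}{8940} = \frac{6744}{1075} + \frac{10381}{8940} = \frac{14290187}{1922100}$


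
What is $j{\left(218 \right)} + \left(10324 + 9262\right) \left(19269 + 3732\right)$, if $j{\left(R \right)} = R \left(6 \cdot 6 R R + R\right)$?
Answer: $823513462$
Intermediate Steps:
$j{\left(R \right)} = R \left(R + 36 R^{2}\right)$ ($j{\left(R \right)} = R \left(36 R R + R\right) = R \left(36 R^{2} + R\right) = R \left(R + 36 R^{2}\right)$)
$j{\left(218 \right)} + \left(10324 + 9262\right) \left(19269 + 3732\right) = 218^{2} \left(1 + 36 \cdot 218\right) + \left(10324 + 9262\right) \left(19269 + 3732\right) = 47524 \left(1 + 7848\right) + 19586 \cdot 23001 = 47524 \cdot 7849 + 450497586 = 373015876 + 450497586 = 823513462$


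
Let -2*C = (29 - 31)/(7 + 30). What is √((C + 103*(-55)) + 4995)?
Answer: I*√917193/37 ≈ 25.884*I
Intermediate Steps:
C = 1/37 (C = -(29 - 31)/(2*(7 + 30)) = -(-1)/37 = -½*(-2/37) = 1/37 ≈ 0.027027)
√((C + 103*(-55)) + 4995) = √((1/37 + 103*(-55)) + 4995) = √((1/37 - 5665) + 4995) = √(-209604/37 + 4995) = √(-24789/37) = I*√917193/37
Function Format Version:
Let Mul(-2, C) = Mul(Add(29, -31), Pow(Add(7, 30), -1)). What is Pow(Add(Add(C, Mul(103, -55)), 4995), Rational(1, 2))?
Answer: Mul(Rational(1, 37), I, Pow(917193, Rational(1, 2))) ≈ Mul(25.884, I)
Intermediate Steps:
C = Rational(1, 37) (C = Mul(Rational(-1, 2), Mul(Add(29, -31), Pow(Add(7, 30), -1))) = Mul(Rational(-1, 2), Mul(-2, Pow(37, -1))) = Mul(Rational(-1, 2), Mul(-2, Rational(1, 37))) = Mul(Rational(-1, 2), Rational(-2, 37)) = Rational(1, 37) ≈ 0.027027)
Pow(Add(Add(C, Mul(103, -55)), 4995), Rational(1, 2)) = Pow(Add(Add(Rational(1, 37), Mul(103, -55)), 4995), Rational(1, 2)) = Pow(Add(Add(Rational(1, 37), -5665), 4995), Rational(1, 2)) = Pow(Add(Rational(-209604, 37), 4995), Rational(1, 2)) = Pow(Rational(-24789, 37), Rational(1, 2)) = Mul(Rational(1, 37), I, Pow(917193, Rational(1, 2)))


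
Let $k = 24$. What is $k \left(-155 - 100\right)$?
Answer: $-6120$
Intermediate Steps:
$k \left(-155 - 100\right) = 24 \left(-155 - 100\right) = 24 \left(-255\right) = -6120$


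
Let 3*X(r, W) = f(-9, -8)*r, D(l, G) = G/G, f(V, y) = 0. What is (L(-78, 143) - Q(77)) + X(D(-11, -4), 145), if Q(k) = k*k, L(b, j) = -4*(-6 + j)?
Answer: -6477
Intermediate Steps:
L(b, j) = 24 - 4*j
D(l, G) = 1
Q(k) = k**2
X(r, W) = 0 (X(r, W) = (0*r)/3 = (1/3)*0 = 0)
(L(-78, 143) - Q(77)) + X(D(-11, -4), 145) = ((24 - 4*143) - 1*77**2) + 0 = ((24 - 572) - 1*5929) + 0 = (-548 - 5929) + 0 = -6477 + 0 = -6477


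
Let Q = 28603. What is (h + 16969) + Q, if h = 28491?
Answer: 74063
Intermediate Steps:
(h + 16969) + Q = (28491 + 16969) + 28603 = 45460 + 28603 = 74063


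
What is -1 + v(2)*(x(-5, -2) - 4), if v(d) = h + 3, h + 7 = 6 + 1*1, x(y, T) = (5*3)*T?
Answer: -103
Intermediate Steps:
x(y, T) = 15*T
h = 0 (h = -7 + (6 + 1*1) = -7 + (6 + 1) = -7 + 7 = 0)
v(d) = 3 (v(d) = 0 + 3 = 3)
-1 + v(2)*(x(-5, -2) - 4) = -1 + 3*(15*(-2) - 4) = -1 + 3*(-30 - 4) = -1 + 3*(-34) = -1 - 102 = -103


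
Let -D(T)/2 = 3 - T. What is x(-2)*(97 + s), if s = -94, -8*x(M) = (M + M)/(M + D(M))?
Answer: -⅛ ≈ -0.12500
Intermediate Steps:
D(T) = -6 + 2*T (D(T) = -2*(3 - T) = -6 + 2*T)
x(M) = -M/(4*(-6 + 3*M)) (x(M) = -(M + M)/(8*(M + (-6 + 2*M))) = -2*M/(8*(-6 + 3*M)) = -M/(4*(-6 + 3*M)))
x(-2)*(97 + s) = (-1*(-2)/(-24 + 12*(-2)))*(97 - 94) = -1*(-2)/(-24 - 24)*3 = -1*(-2)/(-48)*3 = -1*(-2)*(-1/48)*3 = -1/24*3 = -⅛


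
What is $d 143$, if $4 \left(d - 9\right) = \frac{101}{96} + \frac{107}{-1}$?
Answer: $- \frac{960245}{384} \approx -2500.6$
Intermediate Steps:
$d = - \frac{6715}{384}$ ($d = 9 + \frac{\frac{101}{96} + \frac{107}{-1}}{4} = 9 + \frac{101 \cdot \frac{1}{96} + 107 \left(-1\right)}{4} = 9 + \frac{\frac{101}{96} - 107}{4} = 9 + \frac{1}{4} \left(- \frac{10171}{96}\right) = 9 - \frac{10171}{384} = - \frac{6715}{384} \approx -17.487$)
$d 143 = \left(- \frac{6715}{384}\right) 143 = - \frac{960245}{384}$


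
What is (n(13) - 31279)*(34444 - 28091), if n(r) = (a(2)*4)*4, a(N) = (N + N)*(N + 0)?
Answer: -197902303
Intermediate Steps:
a(N) = 2*N² (a(N) = (2*N)*N = 2*N²)
n(r) = 128 (n(r) = ((2*2²)*4)*4 = ((2*4)*4)*4 = (8*4)*4 = 32*4 = 128)
(n(13) - 31279)*(34444 - 28091) = (128 - 31279)*(34444 - 28091) = -31151*6353 = -197902303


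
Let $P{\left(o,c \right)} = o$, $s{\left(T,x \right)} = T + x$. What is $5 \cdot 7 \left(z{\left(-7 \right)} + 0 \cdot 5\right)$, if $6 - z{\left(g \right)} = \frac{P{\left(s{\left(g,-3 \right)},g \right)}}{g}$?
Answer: $160$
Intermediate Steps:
$z{\left(g \right)} = 6 - \frac{-3 + g}{g}$ ($z{\left(g \right)} = 6 - \frac{g - 3}{g} = 6 - \frac{-3 + g}{g}$)
$5 \cdot 7 \left(z{\left(-7 \right)} + 0 \cdot 5\right) = 5 \cdot 7 \left(\left(5 + \frac{3}{-7}\right) + 0 \cdot 5\right) = 35 \left(\left(5 + 3 \left(- \frac{1}{7}\right)\right) + 0\right) = 35 \left(\left(5 - \frac{3}{7}\right) + 0\right) = 35 \left(\frac{32}{7} + 0\right) = 35 \cdot \frac{32}{7} = 160$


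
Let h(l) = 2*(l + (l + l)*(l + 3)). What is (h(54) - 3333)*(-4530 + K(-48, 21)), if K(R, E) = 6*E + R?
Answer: -40455324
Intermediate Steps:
h(l) = 2*l + 4*l*(3 + l) (h(l) = 2*(l + (2*l)*(3 + l)) = 2*(l + 2*l*(3 + l)) = 2*l + 4*l*(3 + l))
K(R, E) = R + 6*E
(h(54) - 3333)*(-4530 + K(-48, 21)) = (2*54*(7 + 2*54) - 3333)*(-4530 + (-48 + 6*21)) = (2*54*(7 + 108) - 3333)*(-4530 + (-48 + 126)) = (2*54*115 - 3333)*(-4530 + 78) = (12420 - 3333)*(-4452) = 9087*(-4452) = -40455324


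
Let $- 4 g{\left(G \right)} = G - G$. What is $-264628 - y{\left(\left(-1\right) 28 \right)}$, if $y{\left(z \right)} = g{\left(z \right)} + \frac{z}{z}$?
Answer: $-264629$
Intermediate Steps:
$g{\left(G \right)} = 0$ ($g{\left(G \right)} = - \frac{G - G}{4} = \left(- \frac{1}{4}\right) 0 = 0$)
$y{\left(z \right)} = 1$ ($y{\left(z \right)} = 0 + \frac{z}{z} = 0 + 1 = 1$)
$-264628 - y{\left(\left(-1\right) 28 \right)} = -264628 - 1 = -264629$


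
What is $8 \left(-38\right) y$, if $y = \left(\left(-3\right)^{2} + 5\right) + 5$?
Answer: $-5776$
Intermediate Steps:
$y = 19$ ($y = \left(9 + 5\right) + 5 = 14 + 5 = 19$)
$8 \left(-38\right) y = 8 \left(-38\right) 19 = \left(-304\right) 19 = -5776$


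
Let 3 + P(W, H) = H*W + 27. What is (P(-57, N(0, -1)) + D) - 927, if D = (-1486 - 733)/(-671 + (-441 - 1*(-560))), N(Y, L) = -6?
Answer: -307453/552 ≈ -556.98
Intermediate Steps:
P(W, H) = 24 + H*W (P(W, H) = -3 + (H*W + 27) = -3 + (27 + H*W) = 24 + H*W)
D = 2219/552 (D = -2219/(-671 + (-441 + 560)) = -2219/(-671 + 119) = -2219/(-552) = -2219*(-1/552) = 2219/552 ≈ 4.0199)
(P(-57, N(0, -1)) + D) - 927 = ((24 - 6*(-57)) + 2219/552) - 927 = ((24 + 342) + 2219/552) - 927 = (366 + 2219/552) - 927 = 204251/552 - 927 = -307453/552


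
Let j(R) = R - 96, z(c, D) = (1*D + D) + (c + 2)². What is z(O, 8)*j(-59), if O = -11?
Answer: -15035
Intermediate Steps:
z(c, D) = (2 + c)² + 2*D (z(c, D) = (D + D) + (2 + c)² = 2*D + (2 + c)² = (2 + c)² + 2*D)
j(R) = -96 + R
z(O, 8)*j(-59) = ((2 - 11)² + 2*8)*(-96 - 59) = ((-9)² + 16)*(-155) = (81 + 16)*(-155) = 97*(-155) = -15035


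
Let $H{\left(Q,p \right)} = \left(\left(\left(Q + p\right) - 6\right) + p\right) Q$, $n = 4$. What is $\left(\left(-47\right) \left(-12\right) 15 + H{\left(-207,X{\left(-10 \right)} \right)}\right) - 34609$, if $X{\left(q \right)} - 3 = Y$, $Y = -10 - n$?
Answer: $22496$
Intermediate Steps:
$Y = -14$ ($Y = -10 - 4 = -14$)
$X{\left(q \right)} = -11$ ($X{\left(q \right)} = 3 - 14 = -11$)
$H{\left(Q,p \right)} = Q \left(-6 + Q + 2 p\right)$ ($H{\left(Q,p \right)} = \left(\left(-6 + Q + p\right) + p\right) Q = \left(-6 + Q + 2 p\right) Q = Q \left(-6 + Q + 2 p\right)$)
$\left(\left(-47\right) \left(-12\right) 15 + H{\left(-207,X{\left(-10 \right)} \right)}\right) - 34609 = \left(\left(-47\right) \left(-12\right) 15 - 207 \left(-6 - 207 + 2 \left(-11\right)\right)\right) - 34609 = \left(564 \cdot 15 - 207 \left(-6 - 207 - 22\right)\right) - 34609 = \left(8460 - -48645\right) - 34609 = \left(8460 + 48645\right) - 34609 = 57105 - 34609 = 22496$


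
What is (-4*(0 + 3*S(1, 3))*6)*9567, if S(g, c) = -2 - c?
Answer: 3444120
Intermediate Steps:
(-4*(0 + 3*S(1, 3))*6)*9567 = (-4*(0 + 3*(-2 - 1*3))*6)*9567 = (-4*(0 + 3*(-2 - 3))*6)*9567 = (-4*(0 + 3*(-5))*6)*9567 = (-4*(0 - 15)*6)*9567 = (-4*(-15)*6)*9567 = (60*6)*9567 = 360*9567 = 3444120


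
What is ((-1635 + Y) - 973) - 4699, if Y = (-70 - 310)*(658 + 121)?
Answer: -303327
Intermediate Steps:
Y = -296020 (Y = -380*779 = -296020)
((-1635 + Y) - 973) - 4699 = ((-1635 - 296020) - 973) - 4699 = (-297655 - 973) - 4699 = -298628 - 4699 = -303327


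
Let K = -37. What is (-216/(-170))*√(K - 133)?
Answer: 108*I*√170/85 ≈ 16.566*I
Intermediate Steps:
(-216/(-170))*√(K - 133) = (-216/(-170))*√(-37 - 133) = (-216*(-1/170))*√(-170) = 108*(I*√170)/85 = 108*I*√170/85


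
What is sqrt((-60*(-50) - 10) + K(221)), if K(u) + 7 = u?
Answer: 6*sqrt(89) ≈ 56.604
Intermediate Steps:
K(u) = -7 + u
sqrt((-60*(-50) - 10) + K(221)) = sqrt((-60*(-50) - 10) + (-7 + 221)) = sqrt((3000 - 10) + 214) = sqrt(2990 + 214) = sqrt(3204) = 6*sqrt(89)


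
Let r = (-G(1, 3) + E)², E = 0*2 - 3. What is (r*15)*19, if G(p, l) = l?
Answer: 10260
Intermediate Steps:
E = -3 (E = 0 - 3 = -3)
r = 36 (r = (-1*3 - 3)² = (-3 - 3)² = (-6)² = 36)
(r*15)*19 = (36*15)*19 = 540*19 = 10260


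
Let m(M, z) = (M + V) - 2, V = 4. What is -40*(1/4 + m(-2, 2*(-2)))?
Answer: -10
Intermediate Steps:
m(M, z) = 2 + M (m(M, z) = (M + 4) - 2 = (4 + M) - 2 = 2 + M)
-40*(1/4 + m(-2, 2*(-2))) = -40*(1/4 + (2 - 2)) = -40*(1/4 + 0) = -40*1/4 = -10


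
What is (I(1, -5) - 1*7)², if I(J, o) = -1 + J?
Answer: 49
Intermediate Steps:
(I(1, -5) - 1*7)² = ((-1 + 1) - 1*7)² = (0 - 7)² = (-7)² = 49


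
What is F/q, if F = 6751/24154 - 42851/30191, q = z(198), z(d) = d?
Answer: -92355957/16043135108 ≈ -0.0057567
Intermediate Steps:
q = 198
F = -831203613/729233414 (F = 6751*(1/24154) - 42851*1/30191 = 6751/24154 - 42851/30191 = -831203613/729233414 ≈ -1.1398)
F/q = -831203613/729233414/198 = -831203613/729233414*1/198 = -92355957/16043135108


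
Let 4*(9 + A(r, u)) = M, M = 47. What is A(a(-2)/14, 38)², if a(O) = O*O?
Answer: 121/16 ≈ 7.5625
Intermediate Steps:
a(O) = O²
A(r, u) = 11/4 (A(r, u) = -9 + (¼)*47 = -9 + 47/4 = 11/4)
A(a(-2)/14, 38)² = (11/4)² = 121/16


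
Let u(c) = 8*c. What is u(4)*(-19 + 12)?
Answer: -224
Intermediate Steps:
u(4)*(-19 + 12) = (8*4)*(-19 + 12) = 32*(-7) = -224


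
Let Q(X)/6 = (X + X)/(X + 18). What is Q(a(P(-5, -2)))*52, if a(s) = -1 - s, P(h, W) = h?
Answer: 1248/11 ≈ 113.45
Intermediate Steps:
Q(X) = 12*X/(18 + X) (Q(X) = 6*((X + X)/(X + 18)) = 6*((2*X)/(18 + X)) = 6*(2*X/(18 + X)) = 12*X/(18 + X))
Q(a(P(-5, -2)))*52 = (12*(-1 - 1*(-5))/(18 + (-1 - 1*(-5))))*52 = (12*(-1 + 5)/(18 + (-1 + 5)))*52 = (12*4/(18 + 4))*52 = (12*4/22)*52 = (12*4*(1/22))*52 = (24/11)*52 = 1248/11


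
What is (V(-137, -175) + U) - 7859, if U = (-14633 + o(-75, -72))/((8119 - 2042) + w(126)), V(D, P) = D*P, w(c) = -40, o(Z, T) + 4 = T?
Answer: 97277583/6037 ≈ 16114.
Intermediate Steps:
o(Z, T) = -4 + T
U = -14709/6037 (U = (-14633 + (-4 - 72))/((8119 - 2042) - 40) = (-14633 - 76)/(6077 - 40) = -14709/6037 ≈ -2.4365)
(V(-137, -175) + U) - 7859 = (-137*(-175) - 14709/6037) - 7859 = (23975 - 14709/6037) - 7859 = 144722366/6037 - 7859 = 97277583/6037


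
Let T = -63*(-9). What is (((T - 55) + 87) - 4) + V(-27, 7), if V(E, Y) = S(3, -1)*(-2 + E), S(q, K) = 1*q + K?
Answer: 537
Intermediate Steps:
S(q, K) = K + q (S(q, K) = q + K = K + q)
V(E, Y) = -4 + 2*E (V(E, Y) = (-1 + 3)*(-2 + E) = 2*(-2 + E) = -4 + 2*E)
T = 567
(((T - 55) + 87) - 4) + V(-27, 7) = (((567 - 55) + 87) - 4) + (-4 + 2*(-27)) = ((512 + 87) - 4) + (-4 - 54) = (599 - 4) - 58 = 595 - 58 = 537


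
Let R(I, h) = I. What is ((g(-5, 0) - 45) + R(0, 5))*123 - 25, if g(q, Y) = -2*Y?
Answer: -5560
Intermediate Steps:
((g(-5, 0) - 45) + R(0, 5))*123 - 25 = ((-2*0 - 45) + 0)*123 - 25 = ((0 - 45) + 0)*123 - 25 = (-45 + 0)*123 - 25 = -45*123 - 25 = -5535 - 25 = -5560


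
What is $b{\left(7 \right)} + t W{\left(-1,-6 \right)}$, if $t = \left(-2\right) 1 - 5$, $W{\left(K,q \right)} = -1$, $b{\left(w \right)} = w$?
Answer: $14$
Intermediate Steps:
$t = -7$ ($t = -2 - 5 = -7$)
$b{\left(7 \right)} + t W{\left(-1,-6 \right)} = 7 - -7 = 7 + 7 = 14$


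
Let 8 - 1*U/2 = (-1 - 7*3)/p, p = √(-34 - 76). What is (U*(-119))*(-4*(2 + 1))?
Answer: 22848 - 2856*I*√110/5 ≈ 22848.0 - 5990.8*I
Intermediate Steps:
p = I*√110 (p = √(-110) = I*√110 ≈ 10.488*I)
U = 16 - 2*I*√110/5 (U = 16 - 2*(-1 - 7*3)/(I*√110) = 16 - 2*(-1 - 21)*(-I*√110/110) = 16 - (-44)*(-I*√110/110) = 16 - 2*I*√110/5 ≈ 16.0 - 4.1952*I)
(U*(-119))*(-4*(2 + 1)) = ((16 - 2*I*√110/5)*(-119))*(-4*(2 + 1)) = (-1904 + 238*I*√110/5)*(-4*3) = (-1904 + 238*I*√110/5)*(-12) = 22848 - 2856*I*√110/5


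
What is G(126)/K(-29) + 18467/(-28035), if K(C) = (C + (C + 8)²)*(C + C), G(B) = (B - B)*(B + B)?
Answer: -18467/28035 ≈ -0.65871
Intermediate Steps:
G(B) = 0 (G(B) = 0*(2*B) = 0)
K(C) = 2*C*(C + (8 + C)²) (K(C) = (C + (8 + C)²)*(2*C) = 2*C*(C + (8 + C)²))
G(126)/K(-29) + 18467/(-28035) = 0/((2*(-29)*(-29 + (8 - 29)²))) + 18467/(-28035) = 0/((2*(-29)*(-29 + (-21)²))) + 18467*(-1/28035) = 0/((2*(-29)*(-29 + 441))) - 18467/28035 = 0/((2*(-29)*412)) - 18467/28035 = 0/(-23896) - 18467/28035 = 0*(-1/23896) - 18467/28035 = 0 - 18467/28035 = -18467/28035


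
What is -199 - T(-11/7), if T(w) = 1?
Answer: -200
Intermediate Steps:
-199 - T(-11/7) = -199 - 1*1 = -199 - 1 = -200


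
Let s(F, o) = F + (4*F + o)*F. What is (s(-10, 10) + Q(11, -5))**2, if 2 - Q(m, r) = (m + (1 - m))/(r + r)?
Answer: 8532241/100 ≈ 85322.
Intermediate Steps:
Q(m, r) = 2 - 1/(2*r) (Q(m, r) = 2 - (m + (1 - m))/(r + r) = 2 - 1/(2*r))
s(F, o) = F + F*(o + 4*F) (s(F, o) = F + (o + 4*F)*F = F + F*(o + 4*F))
(s(-10, 10) + Q(11, -5))**2 = (-10*(1 + 10 + 4*(-10)) + (2 - 1/2/(-5)))**2 = (-10*(1 + 10 - 40) + (2 - 1/2*(-1/5)))**2 = (-10*(-29) + (2 + 1/10))**2 = (290 + 21/10)**2 = (2921/10)**2 = 8532241/100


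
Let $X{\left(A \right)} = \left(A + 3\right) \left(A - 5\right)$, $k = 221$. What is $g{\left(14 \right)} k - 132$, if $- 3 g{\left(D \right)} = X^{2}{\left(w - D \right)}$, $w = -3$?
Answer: $- \frac{20965340}{3} \approx -6.9884 \cdot 10^{6}$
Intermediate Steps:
$X{\left(A \right)} = \left(-5 + A\right) \left(3 + A\right)$ ($X{\left(A \right)} = \left(3 + A\right) \left(-5 + A\right) = \left(-5 + A\right) \left(3 + A\right)$)
$g{\left(D \right)} = - \frac{\left(-9 + \left(-3 - D\right)^{2} + 2 D\right)^{2}}{3}$ ($g{\left(D \right)} = - \frac{\left(-15 + \left(-3 - D\right)^{2} - 2 \left(-3 - D\right)\right)^{2}}{3} = - \frac{\left(-15 + \left(-3 - D\right)^{2} + \left(6 + 2 D\right)\right)^{2}}{3} = - \frac{\left(-9 + \left(-3 - D\right)^{2} + 2 D\right)^{2}}{3}$)
$g{\left(14 \right)} k - 132 = - \frac{\left(-9 + \left(3 + 14\right)^{2} + 2 \cdot 14\right)^{2}}{3} \cdot 221 - 132 = - \frac{\left(-9 + 17^{2} + 28\right)^{2}}{3} \cdot 221 - 132 = - \frac{\left(-9 + 289 + 28\right)^{2}}{3} \cdot 221 - 132 = - \frac{308^{2}}{3} \cdot 221 - 132 = \left(- \frac{1}{3}\right) 94864 \cdot 221 - 132 = \left(- \frac{94864}{3}\right) 221 - 132 = - \frac{20964944}{3} - 132 = - \frac{20965340}{3}$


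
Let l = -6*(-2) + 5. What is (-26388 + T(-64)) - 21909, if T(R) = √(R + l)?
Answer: -48297 + I*√47 ≈ -48297.0 + 6.8557*I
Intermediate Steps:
l = 17 (l = 12 + 5 = 17)
T(R) = √(17 + R) (T(R) = √(R + 17) = √(17 + R))
(-26388 + T(-64)) - 21909 = (-26388 + √(17 - 64)) - 21909 = (-26388 + √(-47)) - 21909 = (-26388 + I*√47) - 21909 = -48297 + I*√47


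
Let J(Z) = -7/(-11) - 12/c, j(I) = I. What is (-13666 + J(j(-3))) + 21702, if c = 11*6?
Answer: 88401/11 ≈ 8036.5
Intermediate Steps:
c = 66
J(Z) = 5/11 (J(Z) = -7/(-11) - 12/66 = -7*(-1/11) - 12*1/66 = 7/11 - 2/11 = 5/11)
(-13666 + J(j(-3))) + 21702 = (-13666 + 5/11) + 21702 = -150321/11 + 21702 = 88401/11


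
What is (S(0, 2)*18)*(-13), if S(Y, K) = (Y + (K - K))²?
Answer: 0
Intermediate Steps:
S(Y, K) = Y² (S(Y, K) = (Y + 0)² = Y²)
(S(0, 2)*18)*(-13) = (0²*18)*(-13) = (0*18)*(-13) = 0*(-13) = 0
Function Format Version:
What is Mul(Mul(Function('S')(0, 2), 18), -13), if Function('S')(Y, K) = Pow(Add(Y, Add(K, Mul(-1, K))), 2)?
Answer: 0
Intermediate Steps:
Function('S')(Y, K) = Pow(Y, 2) (Function('S')(Y, K) = Pow(Add(Y, 0), 2) = Pow(Y, 2))
Mul(Mul(Function('S')(0, 2), 18), -13) = Mul(Mul(Pow(0, 2), 18), -13) = Mul(Mul(0, 18), -13) = Mul(0, -13) = 0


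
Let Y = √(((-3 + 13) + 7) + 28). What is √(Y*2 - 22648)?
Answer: √(-22648 + 6*√5) ≈ 150.45*I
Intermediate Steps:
Y = 3*√5 (Y = √((10 + 7) + 28) = √(17 + 28) = √45 = 3*√5 ≈ 6.7082)
√(Y*2 - 22648) = √((3*√5)*2 - 22648) = √(6*√5 - 22648) = √(-22648 + 6*√5)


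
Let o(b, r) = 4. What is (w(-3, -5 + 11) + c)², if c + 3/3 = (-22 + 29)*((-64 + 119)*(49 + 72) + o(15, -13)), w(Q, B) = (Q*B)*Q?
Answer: 2177715556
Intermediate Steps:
w(Q, B) = B*Q² (w(Q, B) = (B*Q)*Q = B*Q²)
c = 46612 (c = -1 + (-22 + 29)*((-64 + 119)*(49 + 72) + 4) = -1 + 7*(55*121 + 4) = -1 + 7*(6655 + 4) = -1 + 7*6659 = -1 + 46613 = 46612)
(w(-3, -5 + 11) + c)² = ((-5 + 11)*(-3)² + 46612)² = (6*9 + 46612)² = (54 + 46612)² = 46666² = 2177715556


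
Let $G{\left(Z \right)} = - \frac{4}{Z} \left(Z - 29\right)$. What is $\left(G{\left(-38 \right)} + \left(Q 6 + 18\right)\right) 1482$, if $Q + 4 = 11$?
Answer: $78468$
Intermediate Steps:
$Q = 7$ ($Q = -4 + 11 = 7$)
$G{\left(Z \right)} = - \frac{4 \left(-29 + Z\right)}{Z}$ ($G{\left(Z \right)} = - \frac{4}{Z} \left(-29 + Z\right) = - \frac{4 \left(-29 + Z\right)}{Z}$)
$\left(G{\left(-38 \right)} + \left(Q 6 + 18\right)\right) 1482 = \left(\left(-4 + \frac{116}{-38}\right) + \left(7 \cdot 6 + 18\right)\right) 1482 = \left(\left(-4 + 116 \left(- \frac{1}{38}\right)\right) + \left(42 + 18\right)\right) 1482 = \left(\left(-4 - \frac{58}{19}\right) + 60\right) 1482 = \left(- \frac{134}{19} + 60\right) 1482 = \frac{1006}{19} \cdot 1482 = 78468$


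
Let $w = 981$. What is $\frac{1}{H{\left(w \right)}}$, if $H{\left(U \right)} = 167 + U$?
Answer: $\frac{1}{1148} \approx 0.00087108$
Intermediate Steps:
$\frac{1}{H{\left(w \right)}} = \frac{1}{167 + 981} = \frac{1}{1148}$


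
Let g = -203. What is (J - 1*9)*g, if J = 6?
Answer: 609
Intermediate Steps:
(J - 1*9)*g = (6 - 1*9)*(-203) = (6 - 9)*(-203) = -3*(-203) = 609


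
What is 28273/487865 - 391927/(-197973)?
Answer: 28114965212/13797728235 ≈ 2.0377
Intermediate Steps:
28273/487865 - 391927/(-197973) = 28273*(1/487865) - 391927*(-1/197973) = 4039/69695 + 391927/197973 = 28114965212/13797728235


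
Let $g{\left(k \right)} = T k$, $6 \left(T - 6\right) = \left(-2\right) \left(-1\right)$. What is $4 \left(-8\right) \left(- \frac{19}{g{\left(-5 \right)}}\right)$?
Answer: $- \frac{96}{5} \approx -19.2$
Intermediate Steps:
$T = \frac{19}{3}$ ($T = 6 + \frac{\left(-2\right) \left(-1\right)}{6} = 6 + \frac{1}{6} \cdot 2 = 6 + \frac{1}{3} = \frac{19}{3} \approx 6.3333$)
$g{\left(k \right)} = \frac{19 k}{3}$
$4 \left(-8\right) \left(- \frac{19}{g{\left(-5 \right)}}\right) = 4 \left(-8\right) \left(- \frac{19}{\frac{19}{3} \left(-5\right)}\right) = - 32 \left(- \frac{19}{- \frac{95}{3}}\right) = - 32 \left(\left(-19\right) \left(- \frac{3}{95}\right)\right) = \left(-32\right) \frac{3}{5} = - \frac{96}{5}$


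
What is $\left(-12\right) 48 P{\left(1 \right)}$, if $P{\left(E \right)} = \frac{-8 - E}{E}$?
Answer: $5184$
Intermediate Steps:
$P{\left(E \right)} = \frac{-8 - E}{E}$
$\left(-12\right) 48 P{\left(1 \right)} = \left(-12\right) 48 \frac{-8 - 1}{1} = - 576 \cdot 1 \left(-8 - 1\right) = - 576 \cdot 1 \left(-9\right) = \left(-576\right) \left(-9\right) = 5184$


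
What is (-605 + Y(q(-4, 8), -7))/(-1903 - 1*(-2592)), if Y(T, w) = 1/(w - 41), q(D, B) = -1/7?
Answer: -29041/33072 ≈ -0.87811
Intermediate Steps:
q(D, B) = -1/7 (q(D, B) = -1*1/7 = -1/7)
Y(T, w) = 1/(-41 + w)
(-605 + Y(q(-4, 8), -7))/(-1903 - 1*(-2592)) = (-605 + 1/(-41 - 7))/(-1903 - 1*(-2592)) = (-605 + 1/(-48))/(-1903 + 2592) = (-605 - 1/48)/689 = -29041/48*1/689 = -29041/33072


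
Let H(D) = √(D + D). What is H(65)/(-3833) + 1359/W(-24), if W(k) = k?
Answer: -453/8 - √130/3833 ≈ -56.628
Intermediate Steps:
H(D) = √2*√D (H(D) = √(2*D) = √2*√D)
H(65)/(-3833) + 1359/W(-24) = (√2*√65)/(-3833) + 1359/(-24) = √130*(-1/3833) + 1359*(-1/24) = -√130/3833 - 453/8 = -453/8 - √130/3833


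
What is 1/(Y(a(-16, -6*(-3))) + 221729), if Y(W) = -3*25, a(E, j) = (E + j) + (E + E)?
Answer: 1/221654 ≈ 4.5115e-6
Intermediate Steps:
a(E, j) = j + 3*E (a(E, j) = (E + j) + 2*E = j + 3*E)
Y(W) = -75
1/(Y(a(-16, -6*(-3))) + 221729) = 1/(-75 + 221729) = 1/221654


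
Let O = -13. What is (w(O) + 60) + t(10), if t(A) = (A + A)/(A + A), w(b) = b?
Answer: 48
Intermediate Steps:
t(A) = 1 (t(A) = (2*A)/((2*A)) = (2*A)*(1/(2*A)) = 1)
(w(O) + 60) + t(10) = (-13 + 60) + 1 = 47 + 1 = 48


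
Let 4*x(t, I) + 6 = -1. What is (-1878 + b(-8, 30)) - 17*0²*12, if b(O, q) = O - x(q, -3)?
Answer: -7537/4 ≈ -1884.3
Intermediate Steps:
x(t, I) = -7/4 (x(t, I) = -3/2 + (¼)*(-1) = -3/2 - ¼ = -7/4)
b(O, q) = 7/4 + O (b(O, q) = O - 1*(-7/4) = O + 7/4 = 7/4 + O)
(-1878 + b(-8, 30)) - 17*0²*12 = (-1878 + (7/4 - 8)) - 17*0²*12 = (-1878 - 25/4) - 17*0*12 = -7537/4 + 0*12 = -7537/4 + 0 = -7537/4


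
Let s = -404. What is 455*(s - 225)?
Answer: -286195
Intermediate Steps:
455*(s - 225) = 455*(-404 - 225) = 455*(-629) = -286195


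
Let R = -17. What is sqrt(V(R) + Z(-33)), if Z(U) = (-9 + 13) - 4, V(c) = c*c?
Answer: 17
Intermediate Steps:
V(c) = c**2
Z(U) = 0 (Z(U) = 4 - 4 = 0)
sqrt(V(R) + Z(-33)) = sqrt((-17)**2 + 0) = sqrt(289 + 0) = sqrt(289) = 17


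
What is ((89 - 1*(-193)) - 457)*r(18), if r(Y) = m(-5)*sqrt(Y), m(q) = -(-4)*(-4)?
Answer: 8400*sqrt(2) ≈ 11879.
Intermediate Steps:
m(q) = -16 (m(q) = -1*16 = -16)
r(Y) = -16*sqrt(Y)
((89 - 1*(-193)) - 457)*r(18) = ((89 - 1*(-193)) - 457)*(-48*sqrt(2)) = ((89 + 193) - 457)*(-48*sqrt(2)) = (282 - 457)*(-48*sqrt(2)) = -(-8400)*sqrt(2) = 8400*sqrt(2)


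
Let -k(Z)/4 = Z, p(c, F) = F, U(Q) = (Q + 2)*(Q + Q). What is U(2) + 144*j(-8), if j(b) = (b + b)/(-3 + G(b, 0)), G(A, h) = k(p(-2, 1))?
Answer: 2416/7 ≈ 345.14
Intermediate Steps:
U(Q) = 2*Q*(2 + Q) (U(Q) = (2 + Q)*(2*Q) = 2*Q*(2 + Q))
k(Z) = -4*Z
G(A, h) = -4 (G(A, h) = -4*1 = -4)
j(b) = -2*b/7 (j(b) = (b + b)/(-3 - 4) = (2*b)/(-7) = (2*b)*(-⅐) = -2*b/7)
U(2) + 144*j(-8) = 2*2*(2 + 2) + 144*(-2/7*(-8)) = 2*2*4 + 144*(16/7) = 16 + 2304/7 = 2416/7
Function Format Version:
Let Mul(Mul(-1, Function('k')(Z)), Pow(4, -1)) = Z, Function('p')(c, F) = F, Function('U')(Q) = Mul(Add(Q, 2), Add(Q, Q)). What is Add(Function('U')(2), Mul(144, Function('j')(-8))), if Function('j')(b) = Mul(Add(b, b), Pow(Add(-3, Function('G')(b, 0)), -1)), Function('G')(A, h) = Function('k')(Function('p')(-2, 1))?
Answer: Rational(2416, 7) ≈ 345.14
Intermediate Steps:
Function('U')(Q) = Mul(2, Q, Add(2, Q)) (Function('U')(Q) = Mul(Add(2, Q), Mul(2, Q)) = Mul(2, Q, Add(2, Q)))
Function('k')(Z) = Mul(-4, Z)
Function('G')(A, h) = -4 (Function('G')(A, h) = Mul(-4, 1) = -4)
Function('j')(b) = Mul(Rational(-2, 7), b) (Function('j')(b) = Mul(Add(b, b), Pow(Add(-3, -4), -1)) = Mul(Mul(2, b), Pow(-7, -1)) = Mul(Mul(2, b), Rational(-1, 7)) = Mul(Rational(-2, 7), b))
Add(Function('U')(2), Mul(144, Function('j')(-8))) = Add(Mul(2, 2, Add(2, 2)), Mul(144, Mul(Rational(-2, 7), -8))) = Add(Mul(2, 2, 4), Mul(144, Rational(16, 7))) = Add(16, Rational(2304, 7)) = Rational(2416, 7)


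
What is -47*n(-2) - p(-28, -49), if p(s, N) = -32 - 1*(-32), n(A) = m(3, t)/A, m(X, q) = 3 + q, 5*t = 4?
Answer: 893/10 ≈ 89.300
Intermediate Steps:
t = 4/5 (t = (1/5)*4 = 4/5 ≈ 0.80000)
n(A) = 19/(5*A) (n(A) = (3 + 4/5)/A = 19/(5*A))
p(s, N) = 0 (p(s, N) = -32 + 32 = 0)
-47*n(-2) - p(-28, -49) = -893/(5*(-2)) - 1*0 = -893*(-1)/(5*2) + 0 = -47*(-19/10) + 0 = 893/10 + 0 = 893/10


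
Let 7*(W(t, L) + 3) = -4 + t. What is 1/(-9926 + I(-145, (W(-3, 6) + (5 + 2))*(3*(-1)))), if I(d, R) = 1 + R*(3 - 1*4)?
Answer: -1/9916 ≈ -0.00010085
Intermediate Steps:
W(t, L) = -25/7 + t/7 (W(t, L) = -3 + (-4 + t)/7 = -3 + (-4/7 + t/7) = -25/7 + t/7)
I(d, R) = 1 - R (I(d, R) = 1 + R*(3 - 4) = 1 + R*(-1) = 1 - R)
1/(-9926 + I(-145, (W(-3, 6) + (5 + 2))*(3*(-1)))) = 1/(-9926 + (1 - ((-25/7 + (1/7)*(-3)) + (5 + 2))*3*(-1))) = 1/(-9926 + (1 - ((-25/7 - 3/7) + 7)*(-3))) = 1/(-9926 + (1 - (-4 + 7)*(-3))) = 1/(-9926 + (1 - 3*(-3))) = 1/(-9926 + (1 - 1*(-9))) = 1/(-9926 + (1 + 9)) = 1/(-9926 + 10) = 1/(-9916) = -1/9916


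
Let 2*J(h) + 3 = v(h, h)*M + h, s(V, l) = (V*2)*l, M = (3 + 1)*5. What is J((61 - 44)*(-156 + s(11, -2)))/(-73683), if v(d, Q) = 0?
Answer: 3403/147366 ≈ 0.023092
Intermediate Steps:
M = 20 (M = 4*5 = 20)
s(V, l) = 2*V*l (s(V, l) = (2*V)*l = 2*V*l)
J(h) = -3/2 + h/2 (J(h) = -3/2 + (0*20 + h)/2 = -3/2 + (0 + h)/2 = -3/2 + h/2)
J((61 - 44)*(-156 + s(11, -2)))/(-73683) = (-3/2 + ((61 - 44)*(-156 + 2*11*(-2)))/2)/(-73683) = (-3/2 + (17*(-156 - 44))/2)*(-1/73683) = (-3/2 + (17*(-200))/2)*(-1/73683) = (-3/2 + (½)*(-3400))*(-1/73683) = (-3/2 - 1700)*(-1/73683) = -3403/2*(-1/73683) = 3403/147366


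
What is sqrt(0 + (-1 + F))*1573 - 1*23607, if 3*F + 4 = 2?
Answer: -23607 + 1573*I*sqrt(15)/3 ≈ -23607.0 + 2030.7*I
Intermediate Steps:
F = -2/3 (F = -4/3 + (1/3)*2 = -4/3 + 2/3 = -2/3 ≈ -0.66667)
sqrt(0 + (-1 + F))*1573 - 1*23607 = sqrt(0 + (-1 - 2/3))*1573 - 1*23607 = sqrt(0 - 5/3)*1573 - 23607 = sqrt(-5/3)*1573 - 23607 = (I*sqrt(15)/3)*1573 - 23607 = 1573*I*sqrt(15)/3 - 23607 = -23607 + 1573*I*sqrt(15)/3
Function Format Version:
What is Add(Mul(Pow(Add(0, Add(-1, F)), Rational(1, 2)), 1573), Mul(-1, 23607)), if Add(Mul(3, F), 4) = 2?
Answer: Add(-23607, Mul(Rational(1573, 3), I, Pow(15, Rational(1, 2)))) ≈ Add(-23607., Mul(2030.7, I))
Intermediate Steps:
F = Rational(-2, 3) (F = Add(Rational(-4, 3), Mul(Rational(1, 3), 2)) = Add(Rational(-4, 3), Rational(2, 3)) = Rational(-2, 3) ≈ -0.66667)
Add(Mul(Pow(Add(0, Add(-1, F)), Rational(1, 2)), 1573), Mul(-1, 23607)) = Add(Mul(Pow(Add(0, Add(-1, Rational(-2, 3))), Rational(1, 2)), 1573), Mul(-1, 23607)) = Add(Mul(Pow(Add(0, Rational(-5, 3)), Rational(1, 2)), 1573), -23607) = Add(Mul(Pow(Rational(-5, 3), Rational(1, 2)), 1573), -23607) = Add(Mul(Mul(Rational(1, 3), I, Pow(15, Rational(1, 2))), 1573), -23607) = Add(Mul(Rational(1573, 3), I, Pow(15, Rational(1, 2))), -23607) = Add(-23607, Mul(Rational(1573, 3), I, Pow(15, Rational(1, 2))))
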